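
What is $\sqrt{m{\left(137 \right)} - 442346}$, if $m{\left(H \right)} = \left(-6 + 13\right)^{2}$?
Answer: $i \sqrt{442297} \approx 665.05 i$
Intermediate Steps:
$m{\left(H \right)} = 49$ ($m{\left(H \right)} = 7^{2} = 49$)
$\sqrt{m{\left(137 \right)} - 442346} = \sqrt{49 - 442346} = \sqrt{-442297} = i \sqrt{442297}$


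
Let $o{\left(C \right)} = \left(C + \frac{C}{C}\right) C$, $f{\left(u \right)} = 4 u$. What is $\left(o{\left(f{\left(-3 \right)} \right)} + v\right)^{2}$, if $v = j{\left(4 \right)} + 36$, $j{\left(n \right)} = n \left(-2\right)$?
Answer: $25600$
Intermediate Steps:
$j{\left(n \right)} = - 2 n$
$v = 28$ ($v = \left(-2\right) 4 + 36 = -8 + 36 = 28$)
$o{\left(C \right)} = C \left(1 + C\right)$ ($o{\left(C \right)} = \left(C + 1\right) C = \left(1 + C\right) C = C \left(1 + C\right)$)
$\left(o{\left(f{\left(-3 \right)} \right)} + v\right)^{2} = \left(4 \left(-3\right) \left(1 + 4 \left(-3\right)\right) + 28\right)^{2} = \left(- 12 \left(1 - 12\right) + 28\right)^{2} = \left(\left(-12\right) \left(-11\right) + 28\right)^{2} = \left(132 + 28\right)^{2} = 160^{2} = 25600$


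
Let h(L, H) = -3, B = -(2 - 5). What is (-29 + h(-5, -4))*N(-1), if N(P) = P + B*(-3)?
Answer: 320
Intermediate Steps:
B = 3 (B = -1*(-3) = 3)
N(P) = -9 + P (N(P) = P + 3*(-3) = P - 9 = -9 + P)
(-29 + h(-5, -4))*N(-1) = (-29 - 3)*(-9 - 1) = -32*(-10) = 320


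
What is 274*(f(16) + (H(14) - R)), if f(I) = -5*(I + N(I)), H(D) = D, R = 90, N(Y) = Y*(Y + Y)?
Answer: -744184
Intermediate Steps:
N(Y) = 2*Y**2 (N(Y) = Y*(2*Y) = 2*Y**2)
f(I) = -10*I**2 - 5*I (f(I) = -5*(I + 2*I**2) = -10*I**2 - 5*I)
274*(f(16) + (H(14) - R)) = 274*(5*16*(-1 - 2*16) + (14 - 1*90)) = 274*(5*16*(-1 - 32) + (14 - 90)) = 274*(5*16*(-33) - 76) = 274*(-2640 - 76) = 274*(-2716) = -744184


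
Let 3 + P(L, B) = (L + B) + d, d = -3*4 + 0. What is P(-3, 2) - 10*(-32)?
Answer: 304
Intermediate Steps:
d = -12 (d = -12 + 0 = -12)
P(L, B) = -15 + B + L (P(L, B) = -3 + ((L + B) - 12) = -3 + ((B + L) - 12) = -3 + (-12 + B + L) = -15 + B + L)
P(-3, 2) - 10*(-32) = (-15 + 2 - 3) - 10*(-32) = -16 + 320 = 304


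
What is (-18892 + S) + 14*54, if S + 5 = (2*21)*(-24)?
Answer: -19149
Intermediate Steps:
S = -1013 (S = -5 + (2*21)*(-24) = -5 + 42*(-24) = -5 - 1008 = -1013)
(-18892 + S) + 14*54 = (-18892 - 1013) + 14*54 = -19905 + 756 = -19149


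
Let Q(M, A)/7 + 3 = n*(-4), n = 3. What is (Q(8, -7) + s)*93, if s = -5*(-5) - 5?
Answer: -7905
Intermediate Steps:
Q(M, A) = -105 (Q(M, A) = -21 + 7*(3*(-4)) = -21 + 7*(-12) = -21 - 84 = -105)
s = 20 (s = 25 - 5 = 20)
(Q(8, -7) + s)*93 = (-105 + 20)*93 = -85*93 = -7905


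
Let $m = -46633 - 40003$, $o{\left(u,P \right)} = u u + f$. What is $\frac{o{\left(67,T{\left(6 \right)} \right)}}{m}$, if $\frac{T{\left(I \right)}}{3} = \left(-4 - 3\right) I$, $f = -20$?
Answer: $- \frac{4469}{86636} \approx -0.051584$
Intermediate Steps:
$T{\left(I \right)} = - 21 I$ ($T{\left(I \right)} = 3 \left(-4 - 3\right) I = 3 \left(- 7 I\right) = - 21 I$)
$o{\left(u,P \right)} = -20 + u^{2}$ ($o{\left(u,P \right)} = u u - 20 = u^{2} - 20 = -20 + u^{2}$)
$m = -86636$
$\frac{o{\left(67,T{\left(6 \right)} \right)}}{m} = \frac{-20 + 67^{2}}{-86636} = \left(-20 + 4489\right) \left(- \frac{1}{86636}\right) = 4469 \left(- \frac{1}{86636}\right) = - \frac{4469}{86636}$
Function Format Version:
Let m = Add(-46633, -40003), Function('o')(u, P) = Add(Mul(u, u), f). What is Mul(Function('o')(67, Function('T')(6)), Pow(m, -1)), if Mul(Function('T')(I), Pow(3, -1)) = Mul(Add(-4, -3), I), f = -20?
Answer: Rational(-4469, 86636) ≈ -0.051584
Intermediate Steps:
Function('T')(I) = Mul(-21, I) (Function('T')(I) = Mul(3, Mul(Add(-4, -3), I)) = Mul(3, Mul(-7, I)) = Mul(-21, I))
Function('o')(u, P) = Add(-20, Pow(u, 2)) (Function('o')(u, P) = Add(Mul(u, u), -20) = Add(Pow(u, 2), -20) = Add(-20, Pow(u, 2)))
m = -86636
Mul(Function('o')(67, Function('T')(6)), Pow(m, -1)) = Mul(Add(-20, Pow(67, 2)), Pow(-86636, -1)) = Mul(Add(-20, 4489), Rational(-1, 86636)) = Mul(4469, Rational(-1, 86636)) = Rational(-4469, 86636)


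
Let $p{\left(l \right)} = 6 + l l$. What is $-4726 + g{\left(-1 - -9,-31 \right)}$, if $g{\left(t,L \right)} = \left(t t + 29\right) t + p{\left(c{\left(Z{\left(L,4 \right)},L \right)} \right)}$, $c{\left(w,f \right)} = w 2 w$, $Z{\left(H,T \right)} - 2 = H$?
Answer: $2825148$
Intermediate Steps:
$Z{\left(H,T \right)} = 2 + H$
$c{\left(w,f \right)} = 2 w^{2}$ ($c{\left(w,f \right)} = 2 w w = 2 w^{2}$)
$p{\left(l \right)} = 6 + l^{2}$
$g{\left(t,L \right)} = 6 + 4 \left(2 + L\right)^{4} + t \left(29 + t^{2}\right)$ ($g{\left(t,L \right)} = \left(t t + 29\right) t + \left(6 + \left(2 \left(2 + L\right)^{2}\right)^{2}\right) = \left(t^{2} + 29\right) t + \left(6 + 4 \left(2 + L\right)^{4}\right) = \left(29 + t^{2}\right) t + \left(6 + 4 \left(2 + L\right)^{4}\right) = t \left(29 + t^{2}\right) + \left(6 + 4 \left(2 + L\right)^{4}\right) = 6 + 4 \left(2 + L\right)^{4} + t \left(29 + t^{2}\right)$)
$-4726 + g{\left(-1 - -9,-31 \right)} = -4726 + \left(6 + \left(-1 - -9\right)^{3} + 4 \left(2 - 31\right)^{4} + 29 \left(-1 - -9\right)\right) = -4726 + \left(6 + \left(-1 + 9\right)^{3} + 4 \left(-29\right)^{4} + 29 \left(-1 + 9\right)\right) = -4726 + \left(6 + 8^{3} + 4 \cdot 707281 + 29 \cdot 8\right) = -4726 + \left(6 + 512 + 2829124 + 232\right) = -4726 + 2829874 = 2825148$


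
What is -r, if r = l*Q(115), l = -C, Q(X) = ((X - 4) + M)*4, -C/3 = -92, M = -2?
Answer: 120336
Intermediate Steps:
C = 276 (C = -3*(-92) = 276)
Q(X) = -24 + 4*X (Q(X) = ((X - 4) - 2)*4 = ((-4 + X) - 2)*4 = (-6 + X)*4 = -24 + 4*X)
l = -276 (l = -1*276 = -276)
r = -120336 (r = -276*(-24 + 4*115) = -276*(-24 + 460) = -276*436 = -120336)
-r = -1*(-120336) = 120336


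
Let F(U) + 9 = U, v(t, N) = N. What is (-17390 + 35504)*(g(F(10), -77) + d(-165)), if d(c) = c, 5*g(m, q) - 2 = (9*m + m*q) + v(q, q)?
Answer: -17534352/5 ≈ -3.5069e+6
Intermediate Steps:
F(U) = -9 + U
g(m, q) = ⅖ + q/5 + 9*m/5 + m*q/5 (g(m, q) = ⅖ + ((9*m + m*q) + q)/5 = ⅖ + (q + 9*m + m*q)/5 = ⅖ + (q/5 + 9*m/5 + m*q/5) = ⅖ + q/5 + 9*m/5 + m*q/5)
(-17390 + 35504)*(g(F(10), -77) + d(-165)) = (-17390 + 35504)*((⅖ + (⅕)*(-77) + 9*(-9 + 10)/5 + (⅕)*(-9 + 10)*(-77)) - 165) = 18114*((⅖ - 77/5 + (9/5)*1 + (⅕)*1*(-77)) - 165) = 18114*((⅖ - 77/5 + 9/5 - 77/5) - 165) = 18114*(-143/5 - 165) = 18114*(-968/5) = -17534352/5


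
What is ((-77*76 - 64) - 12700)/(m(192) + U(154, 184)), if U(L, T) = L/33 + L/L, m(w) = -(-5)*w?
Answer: -55848/2897 ≈ -19.278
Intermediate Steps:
m(w) = 5*w
U(L, T) = 1 + L/33 (U(L, T) = L*(1/33) + 1 = L/33 + 1 = 1 + L/33)
((-77*76 - 64) - 12700)/(m(192) + U(154, 184)) = ((-77*76 - 64) - 12700)/(5*192 + (1 + (1/33)*154)) = ((-5852 - 64) - 12700)/(960 + (1 + 14/3)) = (-5916 - 12700)/(960 + 17/3) = -18616/2897/3 = -18616*3/2897 = -55848/2897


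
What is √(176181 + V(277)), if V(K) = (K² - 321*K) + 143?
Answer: 2*√41034 ≈ 405.14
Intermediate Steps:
V(K) = 143 + K² - 321*K
√(176181 + V(277)) = √(176181 + (143 + 277² - 321*277)) = √(176181 + (143 + 76729 - 88917)) = √(176181 - 12045) = √164136 = 2*√41034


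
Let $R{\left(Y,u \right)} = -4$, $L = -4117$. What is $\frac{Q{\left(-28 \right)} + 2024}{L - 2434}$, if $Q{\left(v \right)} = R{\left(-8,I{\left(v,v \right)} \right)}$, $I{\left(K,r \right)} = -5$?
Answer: $- \frac{2020}{6551} \approx -0.30835$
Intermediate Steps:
$Q{\left(v \right)} = -4$
$\frac{Q{\left(-28 \right)} + 2024}{L - 2434} = \frac{-4 + 2024}{-4117 - 2434} = \frac{2020}{-6551} = 2020 \left(- \frac{1}{6551}\right) = - \frac{2020}{6551}$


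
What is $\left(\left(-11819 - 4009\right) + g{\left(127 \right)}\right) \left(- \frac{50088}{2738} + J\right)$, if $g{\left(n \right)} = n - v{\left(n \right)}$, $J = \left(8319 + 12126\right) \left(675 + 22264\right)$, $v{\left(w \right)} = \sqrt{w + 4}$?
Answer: $- \frac{10080738315029151}{1369} - \frac{642044348451 \sqrt{131}}{1369} \approx -7.3689 \cdot 10^{12}$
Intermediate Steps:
$v{\left(w \right)} = \sqrt{4 + w}$
$J = 468987855$ ($J = 20445 \cdot 22939 = 468987855$)
$g{\left(n \right)} = n - \sqrt{4 + n}$
$\left(\left(-11819 - 4009\right) + g{\left(127 \right)}\right) \left(- \frac{50088}{2738} + J\right) = \left(\left(-11819 - 4009\right) + \left(127 - \sqrt{4 + 127}\right)\right) \left(- \frac{50088}{2738} + 468987855\right) = \left(\left(-11819 - 4009\right) + \left(127 - \sqrt{131}\right)\right) \left(\left(-50088\right) \frac{1}{2738} + 468987855\right) = \left(-15828 + \left(127 - \sqrt{131}\right)\right) \left(- \frac{25044}{1369} + 468987855\right) = \left(-15701 - \sqrt{131}\right) \frac{642044348451}{1369} = - \frac{10080738315029151}{1369} - \frac{642044348451 \sqrt{131}}{1369}$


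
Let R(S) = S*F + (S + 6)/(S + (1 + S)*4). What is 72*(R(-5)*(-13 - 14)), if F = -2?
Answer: -135432/7 ≈ -19347.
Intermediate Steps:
R(S) = -2*S + (6 + S)/(4 + 5*S) (R(S) = S*(-2) + (S + 6)/(S + (1 + S)*4) = -2*S + (6 + S)/(S + (4 + 4*S)) = -2*S + (6 + S)/(4 + 5*S))
72*(R(-5)*(-13 - 14)) = 72*(((6 - 10*(-5)² - 7*(-5))/(4 + 5*(-5)))*(-13 - 14)) = 72*(((6 - 10*25 + 35)/(4 - 25))*(-27)) = 72*(((6 - 250 + 35)/(-21))*(-27)) = 72*(-1/21*(-209)*(-27)) = 72*((209/21)*(-27)) = 72*(-1881/7) = -135432/7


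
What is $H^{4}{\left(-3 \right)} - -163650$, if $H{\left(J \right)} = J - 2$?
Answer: $164275$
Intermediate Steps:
$H{\left(J \right)} = -2 + J$
$H^{4}{\left(-3 \right)} - -163650 = \left(-2 - 3\right)^{4} - -163650 = \left(-5\right)^{4} + 163650 = 625 + 163650 = 164275$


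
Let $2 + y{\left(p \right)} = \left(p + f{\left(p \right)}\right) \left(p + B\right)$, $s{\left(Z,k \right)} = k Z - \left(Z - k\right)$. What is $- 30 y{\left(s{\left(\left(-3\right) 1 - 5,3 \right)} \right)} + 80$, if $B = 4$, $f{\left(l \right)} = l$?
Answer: $-6880$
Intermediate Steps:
$s{\left(Z,k \right)} = k - Z + Z k$ ($s{\left(Z,k \right)} = Z k - \left(Z - k\right) = k - Z + Z k$)
$y{\left(p \right)} = -2 + 2 p \left(4 + p\right)$ ($y{\left(p \right)} = -2 + \left(p + p\right) \left(p + 4\right) = -2 + 2 p \left(4 + p\right)$)
$- 30 y{\left(s{\left(\left(-3\right) 1 - 5,3 \right)} \right)} + 80 = - 30 \left(-2 + 2 \left(3 - \left(\left(-3\right) 1 - 5\right) + \left(\left(-3\right) 1 - 5\right) 3\right)^{2} + 8 \left(3 - \left(\left(-3\right) 1 - 5\right) + \left(\left(-3\right) 1 - 5\right) 3\right)\right) + 80 = - 30 \left(-2 + 2 \left(3 - \left(-3 - 5\right) + \left(-3 - 5\right) 3\right)^{2} + 8 \left(3 - \left(-3 - 5\right) + \left(-3 - 5\right) 3\right)\right) + 80 = - 30 \left(-2 + 2 \left(3 - -8 - 24\right)^{2} + 8 \left(3 - -8 - 24\right)\right) + 80 = - 30 \left(-2 + 2 \left(3 + 8 - 24\right)^{2} + 8 \left(3 + 8 - 24\right)\right) + 80 = - 30 \left(-2 + 2 \left(-13\right)^{2} + 8 \left(-13\right)\right) + 80 = - 30 \left(-2 + 2 \cdot 169 - 104\right) + 80 = - 30 \left(-2 + 338 - 104\right) + 80 = \left(-30\right) 232 + 80 = -6960 + 80 = -6880$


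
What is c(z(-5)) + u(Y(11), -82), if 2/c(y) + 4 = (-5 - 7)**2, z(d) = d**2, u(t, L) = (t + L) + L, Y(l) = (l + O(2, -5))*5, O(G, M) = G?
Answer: -6929/70 ≈ -98.986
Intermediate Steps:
Y(l) = 10 + 5*l (Y(l) = (l + 2)*5 = (2 + l)*5 = 10 + 5*l)
u(t, L) = t + 2*L (u(t, L) = (L + t) + L = t + 2*L)
c(y) = 1/70 (c(y) = 2/(-4 + (-5 - 7)**2) = 2/(-4 + (-12)**2) = 2/(-4 + 144) = 2/140 = 2*(1/140) = 1/70)
c(z(-5)) + u(Y(11), -82) = 1/70 + ((10 + 5*11) + 2*(-82)) = 1/70 + ((10 + 55) - 164) = 1/70 + (65 - 164) = 1/70 - 99 = -6929/70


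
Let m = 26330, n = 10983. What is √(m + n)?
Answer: √37313 ≈ 193.17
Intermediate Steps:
√(m + n) = √(26330 + 10983) = √37313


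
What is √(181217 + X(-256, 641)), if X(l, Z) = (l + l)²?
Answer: √443361 ≈ 665.85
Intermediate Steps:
X(l, Z) = 4*l² (X(l, Z) = (2*l)² = 4*l²)
√(181217 + X(-256, 641)) = √(181217 + 4*(-256)²) = √(181217 + 4*65536) = √(181217 + 262144) = √443361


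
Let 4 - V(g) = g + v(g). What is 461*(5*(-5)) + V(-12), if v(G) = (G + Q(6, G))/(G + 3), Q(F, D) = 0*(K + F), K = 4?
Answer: -34531/3 ≈ -11510.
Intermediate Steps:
Q(F, D) = 0 (Q(F, D) = 0*(4 + F) = 0)
v(G) = G/(3 + G) (v(G) = (G + 0)/(G + 3) = G/(3 + G))
V(g) = 4 - g - g/(3 + g) (V(g) = 4 - (g + g/(3 + g)) = 4 + (-g - g/(3 + g)) = 4 - g - g/(3 + g))
461*(5*(-5)) + V(-12) = 461*(5*(-5)) + (12 - 1*(-12)²)/(3 - 12) = 461*(-25) + (12 - 1*144)/(-9) = -11525 - (12 - 144)/9 = -11525 - ⅑*(-132) = -11525 + 44/3 = -34531/3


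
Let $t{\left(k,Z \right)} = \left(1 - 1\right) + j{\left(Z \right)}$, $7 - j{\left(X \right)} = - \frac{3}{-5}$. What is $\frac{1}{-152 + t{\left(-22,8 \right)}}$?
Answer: $- \frac{5}{728} \approx -0.0068681$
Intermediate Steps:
$j{\left(X \right)} = \frac{32}{5}$ ($j{\left(X \right)} = 7 - - \frac{3}{-5} = 7 - \left(-3\right) \left(- \frac{1}{5}\right) = 7 - \frac{3}{5} = \frac{32}{5}$)
$t{\left(k,Z \right)} = \frac{32}{5}$ ($t{\left(k,Z \right)} = \left(1 - 1\right) + \frac{32}{5} = 0 + \frac{32}{5} = \frac{32}{5}$)
$\frac{1}{-152 + t{\left(-22,8 \right)}} = \frac{1}{-152 + \frac{32}{5}} = \frac{1}{- \frac{728}{5}} = - \frac{5}{728}$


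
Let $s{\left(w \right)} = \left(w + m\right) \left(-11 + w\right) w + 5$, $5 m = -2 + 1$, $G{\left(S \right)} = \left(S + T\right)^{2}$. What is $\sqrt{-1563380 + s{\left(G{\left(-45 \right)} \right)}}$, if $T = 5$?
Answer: $\sqrt{4065768145} \approx 63763.0$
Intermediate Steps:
$G{\left(S \right)} = \left(5 + S\right)^{2}$ ($G{\left(S \right)} = \left(S + 5\right)^{2} = \left(5 + S\right)^{2}$)
$m = - \frac{1}{5}$ ($m = \frac{-2 + 1}{5} = \frac{1}{5} \left(-1\right) = - \frac{1}{5} \approx -0.2$)
$s{\left(w \right)} = 5 + w \left(-11 + w\right) \left(- \frac{1}{5} + w\right)$ ($s{\left(w \right)} = \left(w - \frac{1}{5}\right) \left(-11 + w\right) w + 5 = \left(- \frac{1}{5} + w\right) \left(-11 + w\right) w + 5 = \left(-11 + w\right) \left(- \frac{1}{5} + w\right) w + 5 = w \left(-11 + w\right) \left(- \frac{1}{5} + w\right) + 5 = 5 + w \left(-11 + w\right) \left(- \frac{1}{5} + w\right)$)
$\sqrt{-1563380 + s{\left(G{\left(-45 \right)} \right)}} = \sqrt{-1563380 + \left(5 + \left(\left(5 - 45\right)^{2}\right)^{3} - \frac{56 \left(\left(5 - 45\right)^{2}\right)^{2}}{5} + \frac{11 \left(5 - 45\right)^{2}}{5}\right)} = \sqrt{-1563380 + \left(5 + \left(\left(-40\right)^{2}\right)^{3} - \frac{56 \left(\left(-40\right)^{2}\right)^{2}}{5} + \frac{11 \left(-40\right)^{2}}{5}\right)} = \sqrt{-1563380 + \left(5 + 1600^{3} - \frac{56 \cdot 1600^{2}}{5} + \frac{11}{5} \cdot 1600\right)} = \sqrt{-1563380 + \left(5 + 4096000000 - 28672000 + 3520\right)} = \sqrt{-1563380 + 4067331525} = \sqrt{4065768145}$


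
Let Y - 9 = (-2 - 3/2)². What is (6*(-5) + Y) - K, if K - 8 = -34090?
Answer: 136293/4 ≈ 34073.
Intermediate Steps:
Y = 85/4 (Y = 9 + (-2 - 3/2)² = 9 + (-7/2)² = 9 + 49/4 = 85/4 ≈ 21.250)
K = -34082 (K = 8 - 34090 = -34082)
(6*(-5) + Y) - K = (6*(-5) + 85/4) - 1*(-34082) = (-30 + 85/4) + 34082 = -35/4 + 34082 = 136293/4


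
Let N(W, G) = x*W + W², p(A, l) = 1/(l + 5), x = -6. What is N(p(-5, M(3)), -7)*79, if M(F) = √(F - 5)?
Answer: 79*(-6*√2 + 29*I)/(-23*I + 10*√2) ≈ -85.285 + 23.295*I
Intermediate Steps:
M(F) = √(-5 + F)
p(A, l) = 1/(5 + l)
N(W, G) = W² - 6*W (N(W, G) = -6*W + W² = W² - 6*W)
N(p(-5, M(3)), -7)*79 = ((-6 + 1/(5 + √(-5 + 3)))/(5 + √(-5 + 3)))*79 = ((-6 + 1/(5 + √(-2)))/(5 + √(-2)))*79 = ((-6 + 1/(5 + I*√2))/(5 + I*√2))*79 = 79*(-6 + 1/(5 + I*√2))/(5 + I*√2)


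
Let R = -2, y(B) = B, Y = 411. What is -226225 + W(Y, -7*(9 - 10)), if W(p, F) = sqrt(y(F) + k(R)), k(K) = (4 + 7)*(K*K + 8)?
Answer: -226225 + sqrt(139) ≈ -2.2621e+5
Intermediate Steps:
k(K) = 88 + 11*K**2 (k(K) = 11*(K**2 + 8) = 11*(8 + K**2) = 88 + 11*K**2)
W(p, F) = sqrt(132 + F) (W(p, F) = sqrt(F + (88 + 11*(-2)**2)) = sqrt(F + (88 + 11*4)) = sqrt(F + (88 + 44)) = sqrt(F + 132) = sqrt(132 + F))
-226225 + W(Y, -7*(9 - 10)) = -226225 + sqrt(132 - 7*(9 - 10)) = -226225 + sqrt(132 - 7*(-1)) = -226225 + sqrt(132 + 7) = -226225 + sqrt(139)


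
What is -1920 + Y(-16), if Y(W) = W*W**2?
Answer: -6016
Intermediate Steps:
Y(W) = W**3
-1920 + Y(-16) = -1920 + (-16)**3 = -1920 - 4096 = -6016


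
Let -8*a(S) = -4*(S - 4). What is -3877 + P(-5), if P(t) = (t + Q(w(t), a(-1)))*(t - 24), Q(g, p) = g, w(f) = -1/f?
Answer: -18689/5 ≈ -3737.8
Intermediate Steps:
a(S) = -2 + S/2 (a(S) = -(-1)*(S - 4)/2 = -(-1)*(-4 + S)/2 = -(16 - 4*S)/8 = -2 + S/2)
P(t) = (-24 + t)*(t - 1/t) (P(t) = (t - 1/t)*(t - 24) = (t - 1/t)*(-24 + t) = (-24 + t)*(t - 1/t))
-3877 + P(-5) = -3877 + (-1 + (-5)² - 24*(-5) + 24/(-5)) = -3877 + (-1 + 25 + 120 + 24*(-⅕)) = -3877 + (-1 + 25 + 120 - 24/5) = -3877 + 696/5 = -18689/5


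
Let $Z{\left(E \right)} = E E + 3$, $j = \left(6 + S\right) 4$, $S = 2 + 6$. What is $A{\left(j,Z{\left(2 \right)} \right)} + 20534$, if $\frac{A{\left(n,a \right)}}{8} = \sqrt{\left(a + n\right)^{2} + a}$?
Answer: $20534 + 16 \sqrt{994} \approx 21038.0$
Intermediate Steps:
$S = 8$
$j = 56$ ($j = \left(6 + 8\right) 4 = 14 \cdot 4 = 56$)
$Z{\left(E \right)} = 3 + E^{2}$ ($Z{\left(E \right)} = E^{2} + 3 = 3 + E^{2}$)
$A{\left(n,a \right)} = 8 \sqrt{a + \left(a + n\right)^{2}}$ ($A{\left(n,a \right)} = 8 \sqrt{\left(a + n\right)^{2} + a} = 8 \sqrt{a + \left(a + n\right)^{2}}$)
$A{\left(j,Z{\left(2 \right)} \right)} + 20534 = 8 \sqrt{\left(3 + 2^{2}\right) + \left(\left(3 + 2^{2}\right) + 56\right)^{2}} + 20534 = 8 \sqrt{\left(3 + 4\right) + \left(\left(3 + 4\right) + 56\right)^{2}} + 20534 = 8 \sqrt{7 + \left(7 + 56\right)^{2}} + 20534 = 8 \sqrt{7 + 63^{2}} + 20534 = 8 \sqrt{7 + 3969} + 20534 = 8 \sqrt{3976} + 20534 = 8 \cdot 2 \sqrt{994} + 20534 = 16 \sqrt{994} + 20534 = 20534 + 16 \sqrt{994}$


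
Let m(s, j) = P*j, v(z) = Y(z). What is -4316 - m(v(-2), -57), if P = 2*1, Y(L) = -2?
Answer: -4202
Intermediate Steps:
P = 2
v(z) = -2
m(s, j) = 2*j
-4316 - m(v(-2), -57) = -4316 - 2*(-57) = -4316 - 1*(-114) = -4316 + 114 = -4202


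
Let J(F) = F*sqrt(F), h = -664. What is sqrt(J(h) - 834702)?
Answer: sqrt(-834702 - 1328*I*sqrt(166)) ≈ 9.363 - 913.67*I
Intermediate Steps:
J(F) = F**(3/2)
sqrt(J(h) - 834702) = sqrt((-664)**(3/2) - 834702) = sqrt(-1328*I*sqrt(166) - 834702) = sqrt(-834702 - 1328*I*sqrt(166))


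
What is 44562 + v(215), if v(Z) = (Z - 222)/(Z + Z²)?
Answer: 2069459273/46440 ≈ 44562.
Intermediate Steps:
v(Z) = (-222 + Z)/(Z + Z²)
44562 + v(215) = 44562 + (-222 + 215)/(215*(1 + 215)) = 44562 + (1/215)*(-7)/216 = 44562 + (1/215)*(1/216)*(-7) = 44562 - 7/46440 = 2069459273/46440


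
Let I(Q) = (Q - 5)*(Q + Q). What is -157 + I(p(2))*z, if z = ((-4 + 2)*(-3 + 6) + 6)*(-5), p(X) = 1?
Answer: -157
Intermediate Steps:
I(Q) = 2*Q*(-5 + Q) (I(Q) = (-5 + Q)*(2*Q) = 2*Q*(-5 + Q))
z = 0 (z = (-2*3 + 6)*(-5) = (-6 + 6)*(-5) = 0*(-5) = 0)
-157 + I(p(2))*z = -157 + (2*1*(-5 + 1))*0 = -157 + (2*1*(-4))*0 = -157 - 8*0 = -157 + 0 = -157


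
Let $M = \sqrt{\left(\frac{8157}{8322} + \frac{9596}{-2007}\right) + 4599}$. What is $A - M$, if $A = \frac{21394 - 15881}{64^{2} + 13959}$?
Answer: $\frac{5513}{18055} - \frac{\sqrt{15825938145250822}}{1855806} \approx -67.483$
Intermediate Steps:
$M = \frac{\sqrt{15825938145250822}}{1855806}$ ($M = \sqrt{\left(8157 \cdot \frac{1}{8322} + 9596 \left(- \frac{1}{2007}\right)\right) + 4599} = \sqrt{\left(\frac{2719}{2774} - \frac{9596}{2007}\right) + 4599} = \sqrt{- \frac{21162271}{5567418} + 4599} = \sqrt{\frac{25583393111}{5567418}} = \frac{\sqrt{15825938145250822}}{1855806} \approx 67.788$)
$A = \frac{5513}{18055}$ ($A = \frac{5513}{4096 + 13959} = \frac{5513}{18055} \approx 0.30534$)
$A - M = \frac{5513}{18055} - \frac{\sqrt{15825938145250822}}{1855806}$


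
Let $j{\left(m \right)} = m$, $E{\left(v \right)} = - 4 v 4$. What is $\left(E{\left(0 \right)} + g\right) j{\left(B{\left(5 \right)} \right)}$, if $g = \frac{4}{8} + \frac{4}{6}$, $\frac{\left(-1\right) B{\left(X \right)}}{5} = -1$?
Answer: $\frac{35}{6} \approx 5.8333$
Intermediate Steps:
$B{\left(X \right)} = 5$ ($B{\left(X \right)} = \left(-5\right) \left(-1\right) = 5$)
$E{\left(v \right)} = - 16 v$
$g = \frac{7}{6}$ ($g = 4 \cdot \frac{1}{8} + 4 \cdot \frac{1}{6} = \frac{1}{2} + \frac{2}{3} = \frac{7}{6} \approx 1.1667$)
$\left(E{\left(0 \right)} + g\right) j{\left(B{\left(5 \right)} \right)} = \left(\left(-16\right) 0 + \frac{7}{6}\right) 5 = \left(0 + \frac{7}{6}\right) 5 = \frac{7}{6} \cdot 5 = \frac{35}{6}$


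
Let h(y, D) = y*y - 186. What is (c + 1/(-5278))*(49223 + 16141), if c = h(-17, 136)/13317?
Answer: 444405646/901117 ≈ 493.17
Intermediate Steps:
h(y, D) = -186 + y² (h(y, D) = y² - 186 = -186 + y²)
c = 103/13317 (c = (-186 + (-17)²)/13317 = (-186 + 289)*(1/13317) = 103*(1/13317) = 103/13317 ≈ 0.0077345)
(c + 1/(-5278))*(49223 + 16141) = (103/13317 + 1/(-5278))*(49223 + 16141) = (103/13317 - 1/5278)*65364 = (530317/70287126)*65364 = 444405646/901117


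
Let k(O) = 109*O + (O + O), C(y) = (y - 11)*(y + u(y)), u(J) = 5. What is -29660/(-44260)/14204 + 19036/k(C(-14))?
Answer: 598404230197/785050463700 ≈ 0.76225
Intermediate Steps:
C(y) = (-11 + y)*(5 + y) (C(y) = (y - 11)*(y + 5) = (-11 + y)*(5 + y))
k(O) = 111*O (k(O) = 109*O + 2*O = 111*O)
-29660/(-44260)/14204 + 19036/k(C(-14)) = -29660/(-44260)/14204 + 19036/((111*(-55 + (-14)² - 6*(-14)))) = -29660*(-1/44260)*(1/14204) + 19036/((111*(-55 + 196 + 84))) = (1483/2213)*(1/14204) + 19036/((111*225)) = 1483/31433452 + 19036/24975 = 598404230197/785050463700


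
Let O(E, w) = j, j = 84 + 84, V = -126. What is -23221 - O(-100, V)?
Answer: -23389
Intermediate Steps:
j = 168
O(E, w) = 168
-23221 - O(-100, V) = -23221 - 1*168 = -23221 - 168 = -23389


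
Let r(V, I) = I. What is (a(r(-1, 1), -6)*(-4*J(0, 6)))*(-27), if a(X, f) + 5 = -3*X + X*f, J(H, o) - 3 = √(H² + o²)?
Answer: -13608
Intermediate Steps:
J(H, o) = 3 + √(H² + o²)
a(X, f) = -5 - 3*X + X*f (a(X, f) = -5 + (-3*X + X*f) = -5 - 3*X + X*f)
(a(r(-1, 1), -6)*(-4*J(0, 6)))*(-27) = ((-5 - 3*1 + 1*(-6))*(-4*(3 + √(0² + 6²))))*(-27) = ((-5 - 3 - 6)*(-4*(3 + √(0 + 36))))*(-27) = -(-56)*(3 + √36)*(-27) = -(-56)*(3 + 6)*(-27) = -(-56)*9*(-27) = -14*(-36)*(-27) = 504*(-27) = -13608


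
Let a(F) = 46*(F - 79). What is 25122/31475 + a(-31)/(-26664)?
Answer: 18843557/19073850 ≈ 0.98793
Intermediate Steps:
a(F) = -3634 + 46*F (a(F) = 46*(-79 + F) = -3634 + 46*F)
25122/31475 + a(-31)/(-26664) = 25122/31475 + (-3634 + 46*(-31))/(-26664) = 25122*(1/31475) + (-3634 - 1426)*(-1/26664) = 25122/31475 - 5060*(-1/26664) = 25122/31475 + 115/606 = 18843557/19073850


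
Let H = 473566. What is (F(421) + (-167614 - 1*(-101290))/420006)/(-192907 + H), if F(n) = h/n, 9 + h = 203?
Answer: 8926460/8271138887439 ≈ 1.0792e-6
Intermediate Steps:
h = 194 (h = -9 + 203 = 194)
F(n) = 194/n
(F(421) + (-167614 - 1*(-101290))/420006)/(-192907 + H) = (194/421 + (-167614 - 1*(-101290))/420006)/(-192907 + 473566) = (194*(1/421) + (-167614 + 101290)*(1/420006))/280659 = (194/421 - 66324*1/420006)*(1/280659) = (194/421 - 11054/70001)*(1/280659) = (8926460/29470421)*(1/280659) = 8926460/8271138887439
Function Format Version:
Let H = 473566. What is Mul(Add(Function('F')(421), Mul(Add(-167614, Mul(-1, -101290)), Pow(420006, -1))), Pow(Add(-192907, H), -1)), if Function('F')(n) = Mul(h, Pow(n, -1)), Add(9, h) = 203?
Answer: Rational(8926460, 8271138887439) ≈ 1.0792e-6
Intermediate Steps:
h = 194 (h = Add(-9, 203) = 194)
Function('F')(n) = Mul(194, Pow(n, -1))
Mul(Add(Function('F')(421), Mul(Add(-167614, Mul(-1, -101290)), Pow(420006, -1))), Pow(Add(-192907, H), -1)) = Mul(Add(Mul(194, Pow(421, -1)), Mul(Add(-167614, Mul(-1, -101290)), Pow(420006, -1))), Pow(Add(-192907, 473566), -1)) = Mul(Add(Mul(194, Rational(1, 421)), Mul(Add(-167614, 101290), Rational(1, 420006))), Pow(280659, -1)) = Mul(Add(Rational(194, 421), Mul(-66324, Rational(1, 420006))), Rational(1, 280659)) = Mul(Add(Rational(194, 421), Rational(-11054, 70001)), Rational(1, 280659)) = Mul(Rational(8926460, 29470421), Rational(1, 280659)) = Rational(8926460, 8271138887439)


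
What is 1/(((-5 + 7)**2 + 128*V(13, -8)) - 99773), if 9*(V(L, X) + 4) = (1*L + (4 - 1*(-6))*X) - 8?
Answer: -3/304043 ≈ -9.8670e-6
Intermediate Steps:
V(L, X) = -44/9 + L/9 + 10*X/9 (V(L, X) = -4 + ((1*L + (4 - 1*(-6))*X) - 8)/9 = -4 + ((L + (4 + 6)*X) - 8)/9 = -4 + ((L + 10*X) - 8)/9 = -4 + (-8 + L + 10*X)/9 = -4 + (-8/9 + L/9 + 10*X/9) = -44/9 + L/9 + 10*X/9)
1/(((-5 + 7)**2 + 128*V(13, -8)) - 99773) = 1/(((-5 + 7)**2 + 128*(-44/9 + (1/9)*13 + (10/9)*(-8))) - 99773) = 1/((2**2 + 128*(-44/9 + 13/9 - 80/9)) - 99773) = 1/((4 + 128*(-37/3)) - 99773) = 1/((4 - 4736/3) - 99773) = 1/(-4724/3 - 99773) = 1/(-304043/3) = -3/304043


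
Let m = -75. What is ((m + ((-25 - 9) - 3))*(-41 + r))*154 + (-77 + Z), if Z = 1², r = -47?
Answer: 1517748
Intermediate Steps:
Z = 1
((m + ((-25 - 9) - 3))*(-41 + r))*154 + (-77 + Z) = ((-75 + ((-25 - 9) - 3))*(-41 - 47))*154 + (-77 + 1) = ((-75 + (-34 - 3))*(-88))*154 - 76 = ((-75 - 37)*(-88))*154 - 76 = -112*(-88)*154 - 76 = 9856*154 - 76 = 1517824 - 76 = 1517748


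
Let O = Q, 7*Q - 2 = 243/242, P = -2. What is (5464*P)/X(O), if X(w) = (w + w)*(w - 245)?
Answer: 15679691104/301198281 ≈ 52.058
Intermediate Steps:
Q = 727/1694 (Q = 2/7 + (243/242)/7 = 2/7 + (243*(1/242))/7 = 2/7 + (⅐)*(243/242) = 2/7 + 243/1694 = 727/1694 ≈ 0.42916)
O = 727/1694 ≈ 0.42916
X(w) = 2*w*(-245 + w) (X(w) = (2*w)*(-245 + w) = 2*w*(-245 + w))
(5464*P)/X(O) = (5464*(-2))/((2*(727/1694)*(-245 + 727/1694))) = -10928/(2*(727/1694)*(-414303/1694)) = -10928/(-301198281/1434818) = -10928*(-1434818/301198281) = 15679691104/301198281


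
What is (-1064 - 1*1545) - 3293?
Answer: -5902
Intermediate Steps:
(-1064 - 1*1545) - 3293 = (-1064 - 1545) - 3293 = -2609 - 3293 = -5902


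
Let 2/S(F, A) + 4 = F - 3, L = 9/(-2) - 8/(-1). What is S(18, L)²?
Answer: 4/121 ≈ 0.033058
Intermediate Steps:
L = 7/2 (L = 9*(-½) - 8*(-1) = -9/2 + 8 = 7/2 ≈ 3.5000)
S(F, A) = 2/(-7 + F) (S(F, A) = 2/(-4 + (F - 3)) = 2/(-4 + (-3 + F)) = 2/(-7 + F))
S(18, L)² = (2/(-7 + 18))² = (2/11)² = 4/121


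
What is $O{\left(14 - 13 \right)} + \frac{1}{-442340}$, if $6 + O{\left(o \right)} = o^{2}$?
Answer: $- \frac{2211701}{442340} \approx -5.0$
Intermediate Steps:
$O{\left(o \right)} = -6 + o^{2}$
$O{\left(14 - 13 \right)} + \frac{1}{-442340} = \left(-6 + \left(14 - 13\right)^{2}\right) + \frac{1}{-442340} = \left(-6 + \left(14 - 13\right)^{2}\right) - \frac{1}{442340} = \left(-6 + 1^{2}\right) - \frac{1}{442340} = \left(-6 + 1\right) - \frac{1}{442340} = -5 - \frac{1}{442340} = - \frac{2211701}{442340}$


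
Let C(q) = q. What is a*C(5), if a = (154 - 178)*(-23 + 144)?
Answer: -14520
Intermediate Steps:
a = -2904 (a = -24*121 = -2904)
a*C(5) = -2904*5 = -14520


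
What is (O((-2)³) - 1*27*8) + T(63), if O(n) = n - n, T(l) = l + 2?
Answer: -151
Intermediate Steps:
T(l) = 2 + l
O(n) = 0
(O((-2)³) - 1*27*8) + T(63) = (0 - 1*27*8) + (2 + 63) = (0 - 27*8) + 65 = (0 - 216) + 65 = -216 + 65 = -151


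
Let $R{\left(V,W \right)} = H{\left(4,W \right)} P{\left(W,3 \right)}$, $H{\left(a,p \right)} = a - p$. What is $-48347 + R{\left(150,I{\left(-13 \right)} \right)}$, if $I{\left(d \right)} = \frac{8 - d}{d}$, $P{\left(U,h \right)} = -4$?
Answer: $- \frac{628803}{13} \approx -48369.0$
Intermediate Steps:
$I{\left(d \right)} = \frac{8 - d}{d}$
$R{\left(V,W \right)} = -16 + 4 W$ ($R{\left(V,W \right)} = \left(4 - W\right) \left(-4\right) = -16 + 4 W$)
$-48347 + R{\left(150,I{\left(-13 \right)} \right)} = -48347 - \left(16 - 4 \frac{8 - -13}{-13}\right) = -48347 - \left(16 - 4 \left(- \frac{8 + 13}{13}\right)\right) = -48347 - \left(16 - 4 \left(\left(- \frac{1}{13}\right) 21\right)\right) = -48347 + \left(-16 + 4 \left(- \frac{21}{13}\right)\right) = -48347 - \frac{292}{13} = - \frac{628803}{13}$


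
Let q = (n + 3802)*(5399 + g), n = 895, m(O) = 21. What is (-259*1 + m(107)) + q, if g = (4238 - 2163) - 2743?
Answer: 22221269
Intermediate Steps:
g = -668 (g = 2075 - 2743 = -668)
q = 22221507 (q = (895 + 3802)*(5399 - 668) = 4697*4731 = 22221507)
(-259*1 + m(107)) + q = (-259*1 + 21) + 22221507 = (-259 + 21) + 22221507 = -238 + 22221507 = 22221269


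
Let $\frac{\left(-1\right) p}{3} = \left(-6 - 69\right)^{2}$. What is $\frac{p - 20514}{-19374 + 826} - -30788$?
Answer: $\frac{571093213}{18548} \approx 30790.0$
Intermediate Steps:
$p = -16875$ ($p = - 3 \left(-6 - 69\right)^{2} = - 3 \left(-75\right)^{2} = \left(-3\right) 5625 = -16875$)
$\frac{p - 20514}{-19374 + 826} - -30788 = \frac{-16875 - 20514}{-19374 + 826} - -30788 = - \frac{37389}{-18548} + 30788 = \left(-37389\right) \left(- \frac{1}{18548}\right) + 30788 = \frac{37389}{18548} + 30788 = \frac{571093213}{18548}$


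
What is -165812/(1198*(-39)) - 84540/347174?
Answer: 13403934352/4055165907 ≈ 3.3054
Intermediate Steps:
-165812/(1198*(-39)) - 84540/347174 = -165812/(-46722) - 84540*1/347174 = -165812*(-1/46722) - 42270/173587 = 82906/23361 - 42270/173587 = 13403934352/4055165907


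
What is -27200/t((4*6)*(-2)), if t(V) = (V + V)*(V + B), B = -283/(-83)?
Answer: -70550/11103 ≈ -6.3541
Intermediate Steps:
B = 283/83 (B = -283*(-1/83) = 283/83 ≈ 3.4096)
t(V) = 2*V*(283/83 + V) (t(V) = (V + V)*(V + 283/83) = (2*V)*(283/83 + V) = 2*V*(283/83 + V))
-27200/t((4*6)*(-2)) = -27200*(-83/(96*(283 + 83*((4*6)*(-2))))) = -27200*(-83/(96*(283 + 83*(24*(-2))))) = -27200*(-83/(96*(283 + 83*(-48)))) = -27200*(-83/(96*(283 - 3984))) = -27200/((2/83)*(-48)*(-3701)) = -27200/355296/83 = -27200*83/355296 = -70550/11103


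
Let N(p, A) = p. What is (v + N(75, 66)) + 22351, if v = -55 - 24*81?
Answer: 20427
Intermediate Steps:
v = -1999 (v = -55 - 1944 = -1999)
(v + N(75, 66)) + 22351 = (-1999 + 75) + 22351 = -1924 + 22351 = 20427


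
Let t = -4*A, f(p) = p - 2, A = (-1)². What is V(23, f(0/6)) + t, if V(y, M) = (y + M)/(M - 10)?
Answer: -23/4 ≈ -5.7500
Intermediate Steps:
A = 1
f(p) = -2 + p
V(y, M) = (M + y)/(-10 + M)
t = -4 (t = -4*1 = -4)
V(23, f(0/6)) + t = ((-2 + 0/6) + 23)/(-10 + (-2 + 0/6)) - 4 = ((-2 + 0*(⅙)) + 23)/(-10 + (-2 + 0*(⅙))) - 4 = ((-2 + 0) + 23)/(-10 + (-2 + 0)) - 4 = (-2 + 23)/(-10 - 2) - 4 = 21/(-12) - 4 = -1/12*21 - 4 = -7/4 - 4 = -23/4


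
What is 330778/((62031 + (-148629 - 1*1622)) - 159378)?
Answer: -165389/123799 ≈ -1.3359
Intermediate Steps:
330778/((62031 + (-148629 - 1*1622)) - 159378) = 330778/((62031 + (-148629 - 1622)) - 159378) = 330778/((62031 - 150251) - 159378) = 330778/(-88220 - 159378) = 330778/(-247598) = 330778*(-1/247598) = -165389/123799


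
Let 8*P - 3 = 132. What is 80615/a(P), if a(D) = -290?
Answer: -16123/58 ≈ -277.98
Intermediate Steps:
P = 135/8 (P = 3/8 + (1/8)*132 = 3/8 + 33/2 = 135/8 ≈ 16.875)
80615/a(P) = 80615/(-290) = 80615*(-1/290) = -16123/58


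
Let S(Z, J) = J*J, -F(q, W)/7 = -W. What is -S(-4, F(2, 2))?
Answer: -196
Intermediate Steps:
F(q, W) = 7*W (F(q, W) = -(-7)*W = 7*W)
S(Z, J) = J²
-S(-4, F(2, 2)) = -(7*2)² = -1*14² = -1*196 = -196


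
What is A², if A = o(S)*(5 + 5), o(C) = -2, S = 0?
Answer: 400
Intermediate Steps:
A = -20 (A = -2*(5 + 5) = -2*10 = -20)
A² = (-20)² = 400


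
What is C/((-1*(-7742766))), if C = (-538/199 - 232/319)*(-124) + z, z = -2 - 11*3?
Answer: 284875/5649638258 ≈ 5.0424e-5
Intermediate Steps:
z = -35 (z = -2 - 33 = -35)
C = 854625/2189 (C = (-538/199 - 232/319)*(-124) - 35 = (-538*1/199 - 232*1/319)*(-124) - 35 = (-538/199 - 8/11)*(-124) - 35 = -7510/2189*(-124) - 35 = 931240/2189 - 35 = 854625/2189 ≈ 390.42)
C/((-1*(-7742766))) = 854625/(2189*((-1*(-7742766)))) = (854625/2189)/7742766 = (854625/2189)*(1/7742766) = 284875/5649638258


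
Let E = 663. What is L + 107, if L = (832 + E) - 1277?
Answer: 325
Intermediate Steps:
L = 218 (L = (832 + 663) - 1277 = 1495 - 1277 = 218)
L + 107 = 218 + 107 = 325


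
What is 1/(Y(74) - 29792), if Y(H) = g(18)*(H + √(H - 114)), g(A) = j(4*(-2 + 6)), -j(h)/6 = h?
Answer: I/(32*(-1153*I + 6*√10)) ≈ -2.7096e-5 + 4.4589e-7*I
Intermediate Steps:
j(h) = -6*h
g(A) = -96 (g(A) = -24*(-2 + 6) = -24*4 = -6*16 = -96)
Y(H) = -96*H - 96*√(-114 + H) (Y(H) = -96*(H + √(H - 114)) = -96*(H + √(-114 + H)) = -96*H - 96*√(-114 + H))
1/(Y(74) - 29792) = 1/((-96*74 - 96*√(-114 + 74)) - 29792) = 1/((-7104 - 192*I*√10) - 29792) = 1/(-36896 - 192*I*√10)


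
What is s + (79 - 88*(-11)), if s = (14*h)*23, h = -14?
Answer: -3461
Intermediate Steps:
s = -4508 (s = (14*(-14))*23 = -196*23 = -4508)
s + (79 - 88*(-11)) = -4508 + (79 - 88*(-11)) = -4508 + (79 + 968) = -4508 + 1047 = -3461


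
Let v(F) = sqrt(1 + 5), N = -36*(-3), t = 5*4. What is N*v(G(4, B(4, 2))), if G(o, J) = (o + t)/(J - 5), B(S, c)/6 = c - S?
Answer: 108*sqrt(6) ≈ 264.54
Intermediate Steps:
t = 20
B(S, c) = -6*S + 6*c (B(S, c) = 6*(c - S) = -6*S + 6*c)
N = 108
G(o, J) = (20 + o)/(-5 + J) (G(o, J) = (o + 20)/(J - 5) = (20 + o)/(-5 + J))
v(F) = sqrt(6)
N*v(G(4, B(4, 2))) = 108*sqrt(6)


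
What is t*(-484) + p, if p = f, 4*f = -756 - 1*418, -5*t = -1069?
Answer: -1037727/10 ≈ -1.0377e+5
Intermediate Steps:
t = 1069/5 (t = -⅕*(-1069) = 1069/5 ≈ 213.80)
f = -587/2 (f = (-756 - 1*418)/4 = (-756 - 418)/4 = (¼)*(-1174) = -587/2 ≈ -293.50)
p = -587/2 ≈ -293.50
t*(-484) + p = (1069/5)*(-484) - 587/2 = -517396/5 - 587/2 = -1037727/10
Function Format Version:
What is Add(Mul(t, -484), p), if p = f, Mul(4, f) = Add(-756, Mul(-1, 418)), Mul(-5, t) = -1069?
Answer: Rational(-1037727, 10) ≈ -1.0377e+5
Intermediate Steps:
t = Rational(1069, 5) (t = Mul(Rational(-1, 5), -1069) = Rational(1069, 5) ≈ 213.80)
f = Rational(-587, 2) (f = Mul(Rational(1, 4), Add(-756, Mul(-1, 418))) = Mul(Rational(1, 4), Add(-756, -418)) = Mul(Rational(1, 4), -1174) = Rational(-587, 2) ≈ -293.50)
p = Rational(-587, 2) ≈ -293.50
Add(Mul(t, -484), p) = Add(Mul(Rational(1069, 5), -484), Rational(-587, 2)) = Add(Rational(-517396, 5), Rational(-587, 2)) = Rational(-1037727, 10)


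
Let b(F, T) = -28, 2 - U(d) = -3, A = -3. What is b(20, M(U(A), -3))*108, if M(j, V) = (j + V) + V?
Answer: -3024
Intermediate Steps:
U(d) = 5 (U(d) = 2 - 1*(-3) = 2 + 3 = 5)
M(j, V) = j + 2*V (M(j, V) = (V + j) + V = j + 2*V)
b(20, M(U(A), -3))*108 = -28*108 = -3024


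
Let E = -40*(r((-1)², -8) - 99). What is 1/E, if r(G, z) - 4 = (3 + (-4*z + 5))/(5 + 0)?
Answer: 1/3480 ≈ 0.00028736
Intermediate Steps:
r(G, z) = 28/5 - 4*z/5 (r(G, z) = 4 + (3 + (-4*z + 5))/(5 + 0) = 4 + (3 + (5 - 4*z))/5 = 4 + (8 - 4*z)*(⅕) = 4 + (8/5 - 4*z/5) = 28/5 - 4*z/5)
E = 3480 (E = -40*((28/5 - ⅘*(-8)) - 99) = -40*((28/5 + 32/5) - 99) = -40*(12 - 99) = -40*(-87) = 3480)
1/E = 1/3480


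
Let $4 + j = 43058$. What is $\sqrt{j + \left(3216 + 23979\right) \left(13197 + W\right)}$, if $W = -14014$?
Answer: $i \sqrt{22175261} \approx 4709.1 i$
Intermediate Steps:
$j = 43054$ ($j = -4 + 43058 = 43054$)
$\sqrt{j + \left(3216 + 23979\right) \left(13197 + W\right)} = \sqrt{43054 + \left(3216 + 23979\right) \left(13197 - 14014\right)} = \sqrt{43054 + 27195 \left(-817\right)} = \sqrt{43054 - 22218315} = \sqrt{-22175261} = i \sqrt{22175261}$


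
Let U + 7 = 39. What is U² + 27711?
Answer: 28735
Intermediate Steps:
U = 32 (U = -7 + 39 = 32)
U² + 27711 = 32² + 27711 = 1024 + 27711 = 28735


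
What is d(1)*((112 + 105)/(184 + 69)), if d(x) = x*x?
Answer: 217/253 ≈ 0.85771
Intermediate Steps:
d(x) = x²
d(1)*((112 + 105)/(184 + 69)) = 1²*((112 + 105)/(184 + 69)) = 1*(217/253) = 217/253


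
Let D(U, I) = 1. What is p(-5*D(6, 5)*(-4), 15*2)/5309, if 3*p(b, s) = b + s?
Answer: 50/15927 ≈ 0.0031393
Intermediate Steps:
p(b, s) = b/3 + s/3 (p(b, s) = (b + s)/3 = b/3 + s/3)
p(-5*D(6, 5)*(-4), 15*2)/5309 = ((-5*1*(-4))/3 + (15*2)/3)/5309 = ((-5*(-4))/3 + (1/3)*30)*(1/5309) = ((1/3)*20 + 10)*(1/5309) = (20/3 + 10)*(1/5309) = (50/3)*(1/5309) = 50/15927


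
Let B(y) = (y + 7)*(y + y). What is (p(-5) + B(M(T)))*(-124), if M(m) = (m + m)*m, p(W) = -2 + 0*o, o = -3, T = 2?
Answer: -29512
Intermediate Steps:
p(W) = -2 (p(W) = -2 + 0*(-3) = -2 + 0 = -2)
M(m) = 2*m² (M(m) = (2*m)*m = 2*m²)
B(y) = 2*y*(7 + y) (B(y) = (7 + y)*(2*y) = 2*y*(7 + y))
(p(-5) + B(M(T)))*(-124) = (-2 + 2*(2*2²)*(7 + 2*2²))*(-124) = (-2 + 2*(2*4)*(7 + 2*4))*(-124) = (-2 + 2*8*(7 + 8))*(-124) = (-2 + 2*8*15)*(-124) = (-2 + 240)*(-124) = 238*(-124) = -29512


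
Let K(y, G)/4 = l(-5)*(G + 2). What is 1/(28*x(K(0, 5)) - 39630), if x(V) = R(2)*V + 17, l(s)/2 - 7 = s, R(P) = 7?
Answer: -1/17202 ≈ -5.8133e-5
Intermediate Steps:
l(s) = 14 + 2*s
K(y, G) = 32 + 16*G (K(y, G) = 4*((14 + 2*(-5))*(G + 2)) = 4*((14 - 10)*(2 + G)) = 4*(4*(2 + G)) = 4*(8 + 4*G) = 32 + 16*G)
x(V) = 17 + 7*V (x(V) = 7*V + 17 = 17 + 7*V)
1/(28*x(K(0, 5)) - 39630) = 1/(28*(17 + 7*(32 + 16*5)) - 39630) = 1/(28*(17 + 7*(32 + 80)) - 39630) = 1/(28*(17 + 7*112) - 39630) = 1/(28*(17 + 784) - 39630) = 1/(28*801 - 39630) = 1/(22428 - 39630) = 1/(-17202) = -1/17202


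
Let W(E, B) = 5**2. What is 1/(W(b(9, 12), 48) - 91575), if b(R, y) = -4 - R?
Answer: -1/91550 ≈ -1.0923e-5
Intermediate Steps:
W(E, B) = 25
1/(W(b(9, 12), 48) - 91575) = 1/(25 - 91575) = 1/(-91550) = -1/91550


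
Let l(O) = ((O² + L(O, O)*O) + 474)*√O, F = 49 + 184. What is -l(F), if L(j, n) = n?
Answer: -109052*√233 ≈ -1.6646e+6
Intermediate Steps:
F = 233
l(O) = √O*(474 + 2*O²) (l(O) = ((O² + O*O) + 474)*√O = ((O² + O²) + 474)*√O = (2*O² + 474)*√O = (474 + 2*O²)*√O = √O*(474 + 2*O²))
-l(F) = -2*√233*(237 + 233²) = -2*√233*(237 + 54289) = -2*√233*54526 = -109052*√233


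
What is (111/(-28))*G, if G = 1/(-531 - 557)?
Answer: 111/30464 ≈ 0.0036436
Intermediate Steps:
G = -1/1088 (G = 1/(-1088) = -1/1088 ≈ -0.00091912)
(111/(-28))*G = (111/(-28))*(-1/1088) = (111*(-1/28))*(-1/1088) = -111/28*(-1/1088) = 111/30464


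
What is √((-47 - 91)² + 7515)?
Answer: 3*√2951 ≈ 162.97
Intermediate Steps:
√((-47 - 91)² + 7515) = √((-138)² + 7515) = √(19044 + 7515) = √26559 = 3*√2951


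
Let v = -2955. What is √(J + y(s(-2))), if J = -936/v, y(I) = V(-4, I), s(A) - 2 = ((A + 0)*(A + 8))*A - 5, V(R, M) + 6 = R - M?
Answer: I*√29769655/985 ≈ 5.5392*I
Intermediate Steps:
V(R, M) = -6 + R - M (V(R, M) = -6 + (R - M) = -6 + R - M)
s(A) = -3 + A²*(8 + A) (s(A) = 2 + (((A + 0)*(A + 8))*A - 5) = 2 + ((A*(8 + A))*A - 5) = 2 + (A²*(8 + A) - 5) = 2 + (-5 + A²*(8 + A)) = -3 + A²*(8 + A))
y(I) = -10 - I (y(I) = -6 - 4 - I = -10 - I)
J = 312/985 (J = -936/(-2955) = -936*(-1/2955) = 312/985 ≈ 0.31675)
√(J + y(s(-2))) = √(312/985 + (-10 - (-3 + (-2)³ + 8*(-2)²))) = √(312/985 + (-10 - (-3 - 8 + 8*4))) = √(312/985 + (-10 - (-3 - 8 + 32))) = √(312/985 + (-10 - 1*21)) = √(312/985 + (-10 - 21)) = √(312/985 - 31) = √(-30223/985) = I*√29769655/985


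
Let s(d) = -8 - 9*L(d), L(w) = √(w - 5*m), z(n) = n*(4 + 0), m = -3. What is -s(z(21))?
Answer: 8 + 27*√11 ≈ 97.549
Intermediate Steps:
z(n) = 4*n (z(n) = n*4 = 4*n)
L(w) = √(15 + w) (L(w) = √(w - 5*(-3)) = √(w + 15) = √(15 + w))
s(d) = -8 - 9*√(15 + d)
-s(z(21)) = -(-8 - 9*√(15 + 4*21)) = -(-8 - 9*√(15 + 84)) = -(-8 - 27*√11) = 8 + 27*√11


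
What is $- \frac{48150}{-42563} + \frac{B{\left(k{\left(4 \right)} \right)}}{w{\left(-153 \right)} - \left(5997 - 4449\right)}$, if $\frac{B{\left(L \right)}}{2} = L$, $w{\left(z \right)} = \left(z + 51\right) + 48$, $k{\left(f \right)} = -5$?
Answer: $\frac{38780965}{34092963} \approx 1.1375$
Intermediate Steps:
$w{\left(z \right)} = 99 + z$ ($w{\left(z \right)} = \left(51 + z\right) + 48 = 99 + z$)
$B{\left(L \right)} = 2 L$
$- \frac{48150}{-42563} + \frac{B{\left(k{\left(4 \right)} \right)}}{w{\left(-153 \right)} - \left(5997 - 4449\right)} = - \frac{48150}{-42563} + \frac{2 \left(-5\right)}{\left(99 - 153\right) - \left(5997 - 4449\right)} = \left(-48150\right) \left(- \frac{1}{42563}\right) - \frac{10}{-54 - \left(5997 - 4449\right)} = \frac{48150}{42563} - \frac{10}{-54 - 1548} = \frac{48150}{42563} - \frac{10}{-1602} = \frac{48150}{42563} - - \frac{5}{801} = \frac{48150}{42563} + \frac{5}{801} = \frac{38780965}{34092963}$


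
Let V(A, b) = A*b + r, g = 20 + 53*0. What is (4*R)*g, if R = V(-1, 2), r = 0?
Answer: -160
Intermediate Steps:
g = 20 (g = 20 + 0 = 20)
V(A, b) = A*b (V(A, b) = A*b + 0 = A*b)
R = -2 (R = -1*2 = -2)
(4*R)*g = (4*(-2))*20 = -8*20 = -160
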